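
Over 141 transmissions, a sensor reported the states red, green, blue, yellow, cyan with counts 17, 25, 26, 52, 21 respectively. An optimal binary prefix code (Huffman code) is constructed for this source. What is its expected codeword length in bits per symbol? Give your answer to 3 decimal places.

2.262 bits/symbol

Probabilities are the counts divided by 141.
Repeatedly combine the two least-probable nodes; the expected code length is the sum of the merged weights.
merge 17/141 + 7/47 → 38/141
merge 25/141 + 26/141 → 17/47
merge 38/141 + 17/47 → 89/141
merge 52/141 + 89/141 → 1
L = 38/141 + 17/47 + 89/141 + 1 = 319/141 ≈ 2.262 bits/symbol.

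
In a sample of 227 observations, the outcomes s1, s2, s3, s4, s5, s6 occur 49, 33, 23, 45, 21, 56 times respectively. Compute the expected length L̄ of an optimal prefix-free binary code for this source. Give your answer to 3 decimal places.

2.533 bits/symbol

Probabilities are the counts divided by 227.
Repeatedly combine the two least-probable nodes; the expected code length is the sum of the merged weights.
merge 21/227 + 23/227 → 44/227
merge 33/227 + 44/227 → 77/227
merge 45/227 + 49/227 → 94/227
merge 56/227 + 77/227 → 133/227
merge 94/227 + 133/227 → 1
L = 44/227 + 77/227 + 94/227 + 133/227 + 1 = 575/227 ≈ 2.533 bits/symbol.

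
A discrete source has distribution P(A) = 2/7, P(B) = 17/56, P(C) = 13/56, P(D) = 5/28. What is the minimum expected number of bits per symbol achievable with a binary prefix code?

2 bits/symbol

Repeatedly combine the two least-probable nodes; the expected code length is the sum of the merged weights.
merge 5/28 + 13/56 → 23/56
merge 2/7 + 17/56 → 33/56
merge 23/56 + 33/56 → 1
L = 23/56 + 33/56 + 1 = 2 bits/symbol.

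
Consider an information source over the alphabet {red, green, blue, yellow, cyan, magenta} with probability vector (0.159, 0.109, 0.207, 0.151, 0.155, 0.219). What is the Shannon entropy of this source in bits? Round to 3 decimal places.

2.549 bits

H = −Σ pᵢ log₂ pᵢ.
−0.159·log₂(0.159) = 0.4218
−0.109·log₂(0.109) = 0.3485
−0.207·log₂(0.207) = 0.4704
−0.151·log₂(0.151) = 0.4118
−0.155·log₂(0.155) = 0.4169
−0.219·log₂(0.219) = 0.4798
Sum ≈ 2.5493 → 2.549 bits.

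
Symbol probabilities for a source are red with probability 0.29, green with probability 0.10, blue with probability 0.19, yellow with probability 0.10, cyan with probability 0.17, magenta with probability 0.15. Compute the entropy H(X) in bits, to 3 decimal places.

H = −Σ pᵢ log₂ pᵢ.
−0.29·log₂(0.29) = 0.5179
−0.10·log₂(0.10) = 0.3322
−0.19·log₂(0.19) = 0.4552
−0.10·log₂(0.10) = 0.3322
−0.17·log₂(0.17) = 0.4346
−0.15·log₂(0.15) = 0.4105
Sum ≈ 2.4826 → 2.483 bits.

2.483 bits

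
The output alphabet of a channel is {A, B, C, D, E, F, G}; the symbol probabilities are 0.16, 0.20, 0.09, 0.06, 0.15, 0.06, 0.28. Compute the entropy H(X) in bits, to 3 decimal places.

H = −Σ pᵢ log₂ pᵢ.
−0.16·log₂(0.16) = 0.4230
−0.20·log₂(0.20) = 0.4644
−0.09·log₂(0.09) = 0.3127
−0.06·log₂(0.06) = 0.2435
−0.15·log₂(0.15) = 0.4105
−0.06·log₂(0.06) = 0.2435
−0.28·log₂(0.28) = 0.5142
Sum ≈ 2.6119 → 2.612 bits.

2.612 bits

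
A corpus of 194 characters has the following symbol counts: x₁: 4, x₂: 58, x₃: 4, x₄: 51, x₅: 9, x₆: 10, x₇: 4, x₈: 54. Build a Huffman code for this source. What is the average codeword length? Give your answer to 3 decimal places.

Probabilities are the counts divided by 194.
Repeatedly combine the two least-probable nodes; the expected code length is the sum of the merged weights.
merge 2/97 + 2/97 → 4/97
merge 2/97 + 4/97 → 6/97
merge 9/194 + 5/97 → 19/194
merge 6/97 + 19/194 → 31/194
merge 31/194 + 51/194 → 41/97
merge 27/97 + 29/97 → 56/97
merge 41/97 + 56/97 → 1
L = 4/97 + 6/97 + 19/194 + 31/194 + 41/97 + 56/97 + 1 = 229/97 ≈ 2.361 bits/symbol.

2.361 bits/symbol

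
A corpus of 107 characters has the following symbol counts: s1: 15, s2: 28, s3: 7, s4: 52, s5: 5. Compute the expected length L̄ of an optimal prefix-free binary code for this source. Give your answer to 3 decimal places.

Probabilities are the counts divided by 107.
Repeatedly combine the two least-probable nodes; the expected code length is the sum of the merged weights.
merge 5/107 + 7/107 → 12/107
merge 12/107 + 15/107 → 27/107
merge 27/107 + 28/107 → 55/107
merge 52/107 + 55/107 → 1
L = 12/107 + 27/107 + 55/107 + 1 = 201/107 ≈ 1.879 bits/symbol.

1.879 bits/symbol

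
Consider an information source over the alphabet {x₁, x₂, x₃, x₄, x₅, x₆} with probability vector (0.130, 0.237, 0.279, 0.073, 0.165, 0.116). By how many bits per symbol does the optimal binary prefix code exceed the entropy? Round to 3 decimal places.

0.030 bits

Entropy H = −Σ p log₂ p ≈ 2.4538 bits.
Huffman merges: 73/1000+29/250→189/1000; 13/100+33/200→59/200; 189/1000+237/1000→213/500; 279/1000+59/200→287/500; 213/500+287/500→1. L = 621/250 ≈ 2.4840.
L − H = 2.4840 − 2.4538 = 0.030 bits.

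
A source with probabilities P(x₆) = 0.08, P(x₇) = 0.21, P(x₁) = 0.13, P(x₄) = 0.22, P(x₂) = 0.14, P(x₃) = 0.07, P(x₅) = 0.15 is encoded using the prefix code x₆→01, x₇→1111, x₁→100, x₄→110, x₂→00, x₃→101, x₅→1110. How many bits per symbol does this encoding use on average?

L̄ = Σ pᵢ·ℓᵢ = 0.08·2 + 0.21·4 + 0.13·3 + 0.22·3 + 0.14·2 + 0.07·3 + 0.15·4 = 3.14 bits/symbol.

3.14 bits/symbol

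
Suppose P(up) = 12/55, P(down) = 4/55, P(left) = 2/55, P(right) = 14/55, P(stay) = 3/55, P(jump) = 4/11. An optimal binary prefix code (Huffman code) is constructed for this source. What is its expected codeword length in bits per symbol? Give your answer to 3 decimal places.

Repeatedly combine the two least-probable nodes; the expected code length is the sum of the merged weights.
merge 2/55 + 3/55 → 1/11
merge 4/55 + 1/11 → 9/55
merge 9/55 + 12/55 → 21/55
merge 14/55 + 4/11 → 34/55
merge 21/55 + 34/55 → 1
L = 1/11 + 9/55 + 21/55 + 34/55 + 1 = 124/55 ≈ 2.255 bits/symbol.

2.255 bits/symbol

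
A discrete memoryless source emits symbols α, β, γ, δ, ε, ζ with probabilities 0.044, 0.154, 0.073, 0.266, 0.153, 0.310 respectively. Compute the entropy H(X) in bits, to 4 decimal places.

H = −Σ pᵢ log₂ pᵢ.
−0.044·log₂(0.044) = 0.1983
−0.154·log₂(0.154) = 0.4156
−0.073·log₂(0.073) = 0.2756
−0.266·log₂(0.266) = 0.5082
−0.153·log₂(0.153) = 0.4144
−0.310·log₂(0.310) = 0.5238
Sum ≈ 2.3359 → 2.3359 bits.

2.3359 bits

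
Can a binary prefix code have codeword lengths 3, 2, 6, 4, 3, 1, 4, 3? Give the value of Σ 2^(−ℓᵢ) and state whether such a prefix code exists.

With common denominator 2^6 = 64: Σ 2^(−ℓᵢ) = 8/64 + 16/64 + 1/64 + 4/64 + 8/64 + 32/64 + 4/64 + 8/64 = 81/64 = 1.265625.
Kraft's inequality requires Σ ≤ 1; here Σ = 1.265625 > 1, so no such prefix code exists.

1.265625; no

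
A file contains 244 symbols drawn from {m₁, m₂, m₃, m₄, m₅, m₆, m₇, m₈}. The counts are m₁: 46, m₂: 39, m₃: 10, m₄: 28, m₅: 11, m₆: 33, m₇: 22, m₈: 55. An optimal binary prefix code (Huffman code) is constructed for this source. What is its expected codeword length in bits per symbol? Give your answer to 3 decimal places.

2.848 bits/symbol

Probabilities are the counts divided by 244.
Repeatedly combine the two least-probable nodes; the expected code length is the sum of the merged weights.
merge 5/122 + 11/244 → 21/244
merge 21/244 + 11/122 → 43/244
merge 7/61 + 33/244 → 1/4
merge 39/244 + 43/244 → 41/122
merge 23/122 + 55/244 → 101/244
merge 1/4 + 41/122 → 143/244
merge 101/244 + 143/244 → 1
L = 21/244 + 43/244 + 1/4 + 41/122 + 101/244 + 143/244 + 1 = 695/244 ≈ 2.848 bits/symbol.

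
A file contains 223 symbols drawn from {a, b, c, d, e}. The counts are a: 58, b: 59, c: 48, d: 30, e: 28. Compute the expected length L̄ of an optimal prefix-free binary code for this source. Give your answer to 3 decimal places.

2.260 bits/symbol

Probabilities are the counts divided by 223.
Repeatedly combine the two least-probable nodes; the expected code length is the sum of the merged weights.
merge 28/223 + 30/223 → 58/223
merge 48/223 + 58/223 → 106/223
merge 58/223 + 59/223 → 117/223
merge 106/223 + 117/223 → 1
L = 58/223 + 106/223 + 117/223 + 1 = 504/223 ≈ 2.260 bits/symbol.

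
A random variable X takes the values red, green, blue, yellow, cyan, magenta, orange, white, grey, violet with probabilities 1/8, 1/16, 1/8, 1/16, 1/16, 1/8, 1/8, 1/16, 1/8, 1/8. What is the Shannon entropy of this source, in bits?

3.25 bits

Each probability is a power of 1/2, so log₂(1/p) is an integer.
H = Σ p·log₂(1/p) = 1/8·3 + 1/16·4 + 1/8·3 + 1/16·4 + 1/16·4 + 1/8·3 + 1/8·3 + 1/16·4 + 1/8·3 + 1/8·3 = 3.25 bits.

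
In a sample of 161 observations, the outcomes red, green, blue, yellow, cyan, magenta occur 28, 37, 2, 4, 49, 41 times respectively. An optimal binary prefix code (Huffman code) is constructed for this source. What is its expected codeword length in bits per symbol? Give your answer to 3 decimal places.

2.248 bits/symbol

Probabilities are the counts divided by 161.
Repeatedly combine the two least-probable nodes; the expected code length is the sum of the merged weights.
merge 2/161 + 4/161 → 6/161
merge 6/161 + 4/23 → 34/161
merge 34/161 + 37/161 → 71/161
merge 41/161 + 7/23 → 90/161
merge 71/161 + 90/161 → 1
L = 6/161 + 34/161 + 71/161 + 90/161 + 1 = 362/161 ≈ 2.248 bits/symbol.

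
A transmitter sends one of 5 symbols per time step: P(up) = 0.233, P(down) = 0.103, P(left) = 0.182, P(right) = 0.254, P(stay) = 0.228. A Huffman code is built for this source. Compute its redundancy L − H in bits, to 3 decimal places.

Entropy H = −Σ p log₂ p ≈ 2.2633 bits.
Huffman merges: 103/1000+91/500→57/200; 57/250+233/1000→461/1000; 127/500+57/200→539/1000; 461/1000+539/1000→1. L = 457/200 ≈ 2.2850.
L − H = 2.2850 − 2.2633 = 0.022 bits.

0.022 bits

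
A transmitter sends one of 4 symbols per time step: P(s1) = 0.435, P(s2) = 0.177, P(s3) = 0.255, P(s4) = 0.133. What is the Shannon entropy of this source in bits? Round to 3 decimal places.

H = −Σ pᵢ log₂ pᵢ.
−0.435·log₂(0.435) = 0.5224
−0.177·log₂(0.177) = 0.4422
−0.255·log₂(0.255) = 0.5027
−0.133·log₂(0.133) = 0.3871
Sum ≈ 1.8544 → 1.854 bits.

1.854 bits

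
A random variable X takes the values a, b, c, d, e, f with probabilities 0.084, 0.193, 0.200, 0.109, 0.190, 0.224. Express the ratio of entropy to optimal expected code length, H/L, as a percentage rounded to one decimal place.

Entropy H = −Σ p log₂ p ≈ 2.5099 bits.
Huffman merges: 21/250+109/1000→193/1000; 19/100+193/1000→383/1000; 193/1000+1/5→393/1000; 28/125+383/1000→607/1000; 393/1000+607/1000→1. L = 322/125 ≈ 2.5760.
Efficiency = H/L = 2.5099/2.5760 = 97.4%.

97.4%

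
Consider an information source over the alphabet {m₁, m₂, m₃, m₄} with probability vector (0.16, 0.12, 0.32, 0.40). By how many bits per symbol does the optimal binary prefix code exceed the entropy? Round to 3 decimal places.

0.035 bits

Entropy H = −Σ p log₂ p ≈ 1.8449 bits.
Huffman merges: 3/25+4/25→7/25; 7/25+8/25→3/5; 2/5+3/5→1. L = 47/25 ≈ 1.8800.
L − H = 1.8800 − 1.8449 = 0.035 bits.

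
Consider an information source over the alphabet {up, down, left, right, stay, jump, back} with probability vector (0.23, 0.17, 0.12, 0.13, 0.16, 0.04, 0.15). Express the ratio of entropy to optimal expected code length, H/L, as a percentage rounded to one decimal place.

Entropy H = −Σ p log₂ p ≈ 2.6913 bits.
Huffman merges: 1/25+3/25→4/25; 13/100+3/20→7/25; 4/25+4/25→8/25; 17/100+23/100→2/5; 7/25+8/25→3/5; 2/5+3/5→1. L = 69/25 ≈ 2.7600.
Efficiency = H/L = 2.6913/2.7600 = 97.5%.

97.5%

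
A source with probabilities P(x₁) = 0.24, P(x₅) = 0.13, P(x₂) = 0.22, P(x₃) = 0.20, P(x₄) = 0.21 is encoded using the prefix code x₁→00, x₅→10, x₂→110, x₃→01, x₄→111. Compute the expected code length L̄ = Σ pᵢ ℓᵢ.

L̄ = Σ pᵢ·ℓᵢ = 0.24·2 + 0.13·2 + 0.22·3 + 0.20·2 + 0.21·3 = 2.43 bits/symbol.

2.43 bits/symbol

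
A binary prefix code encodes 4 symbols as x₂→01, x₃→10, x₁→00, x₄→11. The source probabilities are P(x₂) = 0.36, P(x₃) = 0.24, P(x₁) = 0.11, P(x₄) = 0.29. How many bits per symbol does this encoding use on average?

L̄ = Σ pᵢ·ℓᵢ = 0.36·2 + 0.24·2 + 0.11·2 + 0.29·2 = 2 bits/symbol.

2 bits/symbol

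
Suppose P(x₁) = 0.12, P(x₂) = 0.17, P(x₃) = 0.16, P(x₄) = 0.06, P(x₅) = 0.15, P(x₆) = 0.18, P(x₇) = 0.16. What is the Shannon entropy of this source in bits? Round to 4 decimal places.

H = −Σ pᵢ log₂ pᵢ.
−0.12·log₂(0.12) = 0.3671
−0.17·log₂(0.17) = 0.4346
−0.16·log₂(0.16) = 0.4230
−0.06·log₂(0.06) = 0.2435
−0.15·log₂(0.15) = 0.4105
−0.18·log₂(0.18) = 0.4453
−0.16·log₂(0.16) = 0.4230
Sum ≈ 2.7471 → 2.7471 bits.

2.7471 bits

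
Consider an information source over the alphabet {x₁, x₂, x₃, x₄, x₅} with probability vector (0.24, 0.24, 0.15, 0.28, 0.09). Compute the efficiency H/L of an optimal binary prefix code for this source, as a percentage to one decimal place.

Entropy H = −Σ p log₂ p ≈ 2.2257 bits.
Huffman merges: 9/100+3/20→6/25; 6/25+6/25→12/25; 6/25+7/25→13/25; 12/25+13/25→1. L = 56/25 ≈ 2.2400.
Efficiency = H/L = 2.2257/2.2400 = 99.4%.

99.4%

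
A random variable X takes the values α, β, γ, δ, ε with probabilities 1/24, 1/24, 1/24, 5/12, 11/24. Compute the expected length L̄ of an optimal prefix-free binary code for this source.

1.75 bits/symbol

Repeatedly combine the two least-probable nodes; the expected code length is the sum of the merged weights.
merge 1/24 + 1/24 → 1/12
merge 1/24 + 1/12 → 1/8
merge 1/8 + 5/12 → 13/24
merge 11/24 + 13/24 → 1
L = 1/12 + 1/8 + 13/24 + 1 = 7/4 = 1.75 bits/symbol.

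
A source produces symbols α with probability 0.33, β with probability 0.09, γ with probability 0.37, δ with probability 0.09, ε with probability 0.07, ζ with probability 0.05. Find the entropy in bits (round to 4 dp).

2.1685 bits

H = −Σ pᵢ log₂ pᵢ.
−0.33·log₂(0.33) = 0.5278
−0.09·log₂(0.09) = 0.3127
−0.37·log₂(0.37) = 0.5307
−0.09·log₂(0.09) = 0.3127
−0.07·log₂(0.07) = 0.2686
−0.05·log₂(0.05) = 0.2161
Sum ≈ 2.1685 → 2.1685 bits.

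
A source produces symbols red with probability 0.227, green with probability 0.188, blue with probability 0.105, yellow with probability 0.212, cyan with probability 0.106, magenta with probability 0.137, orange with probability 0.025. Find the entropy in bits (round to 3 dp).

2.624 bits

H = −Σ pᵢ log₂ pᵢ.
−0.227·log₂(0.227) = 0.4856
−0.188·log₂(0.188) = 0.4533
−0.105·log₂(0.105) = 0.3414
−0.212·log₂(0.212) = 0.4744
−0.106·log₂(0.106) = 0.3432
−0.137·log₂(0.137) = 0.3929
−0.025·log₂(0.025) = 0.1330
Sum ≈ 2.6239 → 2.624 bits.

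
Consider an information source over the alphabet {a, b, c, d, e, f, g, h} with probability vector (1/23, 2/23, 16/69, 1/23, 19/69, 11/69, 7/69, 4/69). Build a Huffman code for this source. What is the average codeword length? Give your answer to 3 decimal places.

2.725 bits/symbol

Repeatedly combine the two least-probable nodes; the expected code length is the sum of the merged weights.
merge 1/23 + 1/23 → 2/23
merge 4/69 + 2/23 → 10/69
merge 2/23 + 7/69 → 13/69
merge 10/69 + 11/69 → 7/23
merge 13/69 + 16/69 → 29/69
merge 19/69 + 7/23 → 40/69
merge 29/69 + 40/69 → 1
L = 2/23 + 10/69 + 13/69 + 7/23 + 29/69 + 40/69 + 1 = 188/69 ≈ 2.725 bits/symbol.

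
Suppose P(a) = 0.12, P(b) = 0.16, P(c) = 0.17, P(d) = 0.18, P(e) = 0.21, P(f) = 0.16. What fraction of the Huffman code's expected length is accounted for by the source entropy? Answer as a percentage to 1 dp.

Entropy H = −Σ p log₂ p ≈ 2.5658 bits.
Huffman merges: 3/25+4/25→7/25; 4/25+17/100→33/100; 9/50+21/100→39/100; 7/25+33/100→61/100; 39/100+61/100→1. L = 261/100 ≈ 2.6100.
Efficiency = H/L = 2.5658/2.6100 = 98.3%.

98.3%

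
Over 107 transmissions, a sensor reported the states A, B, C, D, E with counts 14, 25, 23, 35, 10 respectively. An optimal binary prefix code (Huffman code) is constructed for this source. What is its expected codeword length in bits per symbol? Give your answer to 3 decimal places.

Probabilities are the counts divided by 107.
Repeatedly combine the two least-probable nodes; the expected code length is the sum of the merged weights.
merge 10/107 + 14/107 → 24/107
merge 23/107 + 24/107 → 47/107
merge 25/107 + 35/107 → 60/107
merge 47/107 + 60/107 → 1
L = 24/107 + 47/107 + 60/107 + 1 = 238/107 ≈ 2.224 bits/symbol.

2.224 bits/symbol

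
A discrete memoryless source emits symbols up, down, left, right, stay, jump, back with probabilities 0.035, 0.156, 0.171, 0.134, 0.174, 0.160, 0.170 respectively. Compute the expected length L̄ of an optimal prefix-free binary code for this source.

2.824 bits/symbol

Repeatedly combine the two least-probable nodes; the expected code length is the sum of the merged weights.
merge 7/200 + 67/500 → 169/1000
merge 39/250 + 4/25 → 79/250
merge 169/1000 + 17/100 → 339/1000
merge 171/1000 + 87/500 → 69/200
merge 79/250 + 339/1000 → 131/200
merge 69/200 + 131/200 → 1
L = 169/1000 + 79/250 + 339/1000 + 69/200 + 131/200 + 1 = 353/125 = 2.824 bits/symbol.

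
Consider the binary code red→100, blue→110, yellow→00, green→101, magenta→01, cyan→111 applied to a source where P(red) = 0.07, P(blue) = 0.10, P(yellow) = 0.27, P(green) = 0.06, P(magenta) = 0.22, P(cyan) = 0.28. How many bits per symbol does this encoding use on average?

L̄ = Σ pᵢ·ℓᵢ = 0.07·3 + 0.10·3 + 0.27·2 + 0.06·3 + 0.22·2 + 0.28·3 = 2.51 bits/symbol.

2.51 bits/symbol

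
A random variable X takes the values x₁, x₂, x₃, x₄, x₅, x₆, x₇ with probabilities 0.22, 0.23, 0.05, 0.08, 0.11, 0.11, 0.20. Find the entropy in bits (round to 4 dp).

2.6408 bits

H = −Σ pᵢ log₂ pᵢ.
−0.22·log₂(0.22) = 0.4806
−0.23·log₂(0.23) = 0.4877
−0.05·log₂(0.05) = 0.2161
−0.08·log₂(0.08) = 0.2915
−0.11·log₂(0.11) = 0.3503
−0.11·log₂(0.11) = 0.3503
−0.20·log₂(0.20) = 0.4644
Sum ≈ 2.6408 → 2.6408 bits.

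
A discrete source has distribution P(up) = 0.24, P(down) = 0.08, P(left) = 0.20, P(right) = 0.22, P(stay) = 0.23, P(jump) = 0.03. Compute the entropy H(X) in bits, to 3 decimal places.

H = −Σ pᵢ log₂ pᵢ.
−0.24·log₂(0.24) = 0.4941
−0.08·log₂(0.08) = 0.2915
−0.20·log₂(0.20) = 0.4644
−0.22·log₂(0.22) = 0.4806
−0.23·log₂(0.23) = 0.4877
−0.03·log₂(0.03) = 0.1518
Sum ≈ 2.3700 → 2.370 bits.

2.370 bits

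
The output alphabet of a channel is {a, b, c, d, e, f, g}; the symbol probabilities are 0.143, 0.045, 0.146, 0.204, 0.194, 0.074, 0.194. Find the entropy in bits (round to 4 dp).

2.6716 bits

H = −Σ pᵢ log₂ pᵢ.
−0.143·log₂(0.143) = 0.4012
−0.045·log₂(0.045) = 0.2013
−0.146·log₂(0.146) = 0.4053
−0.204·log₂(0.204) = 0.4678
−0.194·log₂(0.194) = 0.4590
−0.074·log₂(0.074) = 0.2780
−0.194·log₂(0.194) = 0.4590
Sum ≈ 2.6716 → 2.6716 bits.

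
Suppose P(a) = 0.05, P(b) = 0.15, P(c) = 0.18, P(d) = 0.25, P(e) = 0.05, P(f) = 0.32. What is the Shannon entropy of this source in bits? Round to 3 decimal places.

H = −Σ pᵢ log₂ pᵢ.
−0.05·log₂(0.05) = 0.2161
−0.15·log₂(0.15) = 0.4105
−0.18·log₂(0.18) = 0.4453
−0.25·log₂(0.25) = 0.5000
−0.05·log₂(0.05) = 0.2161
−0.32·log₂(0.32) = 0.5260
Sum ≈ 2.3141 → 2.314 bits.

2.314 bits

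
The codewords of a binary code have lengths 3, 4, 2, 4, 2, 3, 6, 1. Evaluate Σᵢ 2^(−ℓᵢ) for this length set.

With common denominator 2^6 = 64: Σ 2^(−ℓᵢ) = 8/64 + 4/64 + 16/64 + 4/64 + 16/64 + 8/64 + 1/64 + 32/64 = 89/64 = 1.390625.

1.390625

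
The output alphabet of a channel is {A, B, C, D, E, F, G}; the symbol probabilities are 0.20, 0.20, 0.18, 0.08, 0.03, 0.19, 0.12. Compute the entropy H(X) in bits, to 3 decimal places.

H = −Σ pᵢ log₂ pᵢ.
−0.20·log₂(0.20) = 0.4644
−0.20·log₂(0.20) = 0.4644
−0.18·log₂(0.18) = 0.4453
−0.08·log₂(0.08) = 0.2915
−0.03·log₂(0.03) = 0.1518
−0.19·log₂(0.19) = 0.4552
−0.12·log₂(0.12) = 0.3671
Sum ≈ 2.6396 → 2.640 bits.

2.640 bits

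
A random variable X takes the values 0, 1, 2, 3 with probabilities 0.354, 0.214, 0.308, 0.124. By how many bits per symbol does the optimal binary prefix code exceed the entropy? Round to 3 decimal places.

0.081 bits

Entropy H = −Σ p log₂ p ≈ 1.9031 bits.
Huffman merges: 31/250+107/500→169/500; 77/250+169/500→323/500; 177/500+323/500→1. L = 248/125 ≈ 1.9840.
L − H = 1.9840 − 1.9031 = 0.081 bits.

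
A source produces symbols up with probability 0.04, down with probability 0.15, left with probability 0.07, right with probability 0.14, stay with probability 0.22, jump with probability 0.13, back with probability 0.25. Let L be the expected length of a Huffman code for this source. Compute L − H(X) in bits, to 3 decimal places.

Entropy H = −Σ p log₂ p ≈ 2.6252 bits.
Huffman merges: 1/25+7/100→11/100; 11/100+13/100→6/25; 7/50+3/20→29/100; 11/50+6/25→23/50; 1/4+29/100→27/50; 23/50+27/50→1. L = 66/25 ≈ 2.6400.
L − H = 2.6400 − 2.6252 = 0.015 bits.

0.015 bits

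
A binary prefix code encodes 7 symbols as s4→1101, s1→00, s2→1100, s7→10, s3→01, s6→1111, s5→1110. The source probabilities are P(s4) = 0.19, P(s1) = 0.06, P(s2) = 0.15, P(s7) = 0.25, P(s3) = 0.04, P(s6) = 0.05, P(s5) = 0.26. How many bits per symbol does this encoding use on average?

3.3 bits/symbol

L̄ = Σ pᵢ·ℓᵢ = 0.19·4 + 0.06·2 + 0.15·4 + 0.25·2 + 0.04·2 + 0.05·4 + 0.26·4 = 3.3 bits/symbol.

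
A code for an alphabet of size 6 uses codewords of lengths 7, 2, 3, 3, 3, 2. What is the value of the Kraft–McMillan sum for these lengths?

0.8828125

With common denominator 2^7 = 128: Σ 2^(−ℓᵢ) = 1/128 + 32/128 + 16/128 + 16/128 + 16/128 + 32/128 = 113/128 = 0.8828125.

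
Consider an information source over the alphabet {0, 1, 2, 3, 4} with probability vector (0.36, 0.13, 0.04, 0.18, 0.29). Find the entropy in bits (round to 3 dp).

H = −Σ pᵢ log₂ pᵢ.
−0.36·log₂(0.36) = 0.5306
−0.13·log₂(0.13) = 0.3826
−0.04·log₂(0.04) = 0.1858
−0.18·log₂(0.18) = 0.4453
−0.29·log₂(0.29) = 0.5179
Sum ≈ 2.0622 → 2.062 bits.

2.062 bits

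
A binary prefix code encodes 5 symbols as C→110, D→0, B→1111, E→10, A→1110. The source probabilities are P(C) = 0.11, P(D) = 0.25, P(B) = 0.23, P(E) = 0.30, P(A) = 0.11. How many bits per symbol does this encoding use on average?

2.54 bits/symbol

L̄ = Σ pᵢ·ℓᵢ = 0.11·3 + 0.25·1 + 0.23·4 + 0.30·2 + 0.11·4 = 2.54 bits/symbol.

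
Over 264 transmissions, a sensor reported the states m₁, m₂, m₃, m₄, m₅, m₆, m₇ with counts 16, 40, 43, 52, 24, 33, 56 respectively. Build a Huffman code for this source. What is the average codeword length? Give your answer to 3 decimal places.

2.742 bits/symbol

Probabilities are the counts divided by 264.
Repeatedly combine the two least-probable nodes; the expected code length is the sum of the merged weights.
merge 2/33 + 1/11 → 5/33
merge 1/8 + 5/33 → 73/264
merge 5/33 + 43/264 → 83/264
merge 13/66 + 7/33 → 9/22
merge 73/264 + 83/264 → 13/22
merge 9/22 + 13/22 → 1
L = 5/33 + 73/264 + 83/264 + 9/22 + 13/22 + 1 = 181/66 ≈ 2.742 bits/symbol.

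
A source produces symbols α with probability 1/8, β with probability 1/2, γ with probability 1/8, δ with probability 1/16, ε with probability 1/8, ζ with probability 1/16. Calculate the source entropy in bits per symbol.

2.125 bits

Each probability is a power of 1/2, so log₂(1/p) is an integer.
H = Σ p·log₂(1/p) = 1/8·3 + 1/2·1 + 1/8·3 + 1/16·4 + 1/8·3 + 1/16·4 = 2.125 bits.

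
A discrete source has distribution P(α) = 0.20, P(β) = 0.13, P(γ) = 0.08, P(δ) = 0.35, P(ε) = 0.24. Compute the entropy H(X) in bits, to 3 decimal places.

2.163 bits

H = −Σ pᵢ log₂ pᵢ.
−0.20·log₂(0.20) = 0.4644
−0.13·log₂(0.13) = 0.3826
−0.08·log₂(0.08) = 0.2915
−0.35·log₂(0.35) = 0.5301
−0.24·log₂(0.24) = 0.4941
Sum ≈ 2.1628 → 2.163 bits.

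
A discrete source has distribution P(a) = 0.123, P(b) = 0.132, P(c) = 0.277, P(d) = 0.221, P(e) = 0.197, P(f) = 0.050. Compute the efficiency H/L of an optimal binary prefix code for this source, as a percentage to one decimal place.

98.0%

Entropy H = −Σ p log₂ p ≈ 2.4296 bits.
Huffman merges: 1/20+123/1000→173/1000; 33/250+173/1000→61/200; 197/1000+221/1000→209/500; 277/1000+61/200→291/500; 209/500+291/500→1. L = 1239/500 ≈ 2.4780.
Efficiency = H/L = 2.4296/2.4780 = 98.0%.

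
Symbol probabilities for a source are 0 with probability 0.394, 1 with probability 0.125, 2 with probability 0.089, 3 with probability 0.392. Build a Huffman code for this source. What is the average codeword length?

1.82 bits/symbol

Repeatedly combine the two least-probable nodes; the expected code length is the sum of the merged weights.
merge 89/1000 + 1/8 → 107/500
merge 107/500 + 49/125 → 303/500
merge 197/500 + 303/500 → 1
L = 107/500 + 303/500 + 1 = 91/50 = 1.82 bits/symbol.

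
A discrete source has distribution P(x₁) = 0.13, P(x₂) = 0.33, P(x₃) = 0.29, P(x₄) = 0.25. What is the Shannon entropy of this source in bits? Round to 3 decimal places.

1.928 bits

H = −Σ pᵢ log₂ pᵢ.
−0.13·log₂(0.13) = 0.3826
−0.33·log₂(0.33) = 0.5278
−0.29·log₂(0.29) = 0.5179
−0.25·log₂(0.25) = 0.5000
Sum ≈ 1.9284 → 1.928 bits.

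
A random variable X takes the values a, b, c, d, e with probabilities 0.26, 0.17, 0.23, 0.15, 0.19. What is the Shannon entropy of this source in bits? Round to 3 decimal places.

2.293 bits

H = −Σ pᵢ log₂ pᵢ.
−0.26·log₂(0.26) = 0.5053
−0.17·log₂(0.17) = 0.4346
−0.23·log₂(0.23) = 0.4877
−0.15·log₂(0.15) = 0.4105
−0.19·log₂(0.19) = 0.4552
Sum ≈ 2.2933 → 2.293 bits.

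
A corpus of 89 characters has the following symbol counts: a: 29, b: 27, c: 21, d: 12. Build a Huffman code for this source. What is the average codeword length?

Probabilities are the counts divided by 89.
Repeatedly combine the two least-probable nodes; the expected code length is the sum of the merged weights.
merge 12/89 + 21/89 → 33/89
merge 27/89 + 29/89 → 56/89
merge 33/89 + 56/89 → 1
L = 33/89 + 56/89 + 1 = 2 bits/symbol.

2 bits/symbol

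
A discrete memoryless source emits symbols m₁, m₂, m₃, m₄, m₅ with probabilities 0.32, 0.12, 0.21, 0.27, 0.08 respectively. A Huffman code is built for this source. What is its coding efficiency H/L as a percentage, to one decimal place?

Entropy H = −Σ p log₂ p ≈ 2.1675 bits.
Huffman merges: 2/25+3/25→1/5; 1/5+21/100→41/100; 27/100+8/25→59/100; 41/100+59/100→1. L = 11/5 ≈ 2.2000.
Efficiency = H/L = 2.1675/2.2000 = 98.5%.

98.5%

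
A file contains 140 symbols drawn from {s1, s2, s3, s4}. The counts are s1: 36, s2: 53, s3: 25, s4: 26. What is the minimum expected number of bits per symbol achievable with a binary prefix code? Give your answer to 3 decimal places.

Probabilities are the counts divided by 140.
Repeatedly combine the two least-probable nodes; the expected code length is the sum of the merged weights.
merge 5/28 + 13/70 → 51/140
merge 9/35 + 51/140 → 87/140
merge 53/140 + 87/140 → 1
L = 51/140 + 87/140 + 1 = 139/70 ≈ 1.986 bits/symbol.

1.986 bits/symbol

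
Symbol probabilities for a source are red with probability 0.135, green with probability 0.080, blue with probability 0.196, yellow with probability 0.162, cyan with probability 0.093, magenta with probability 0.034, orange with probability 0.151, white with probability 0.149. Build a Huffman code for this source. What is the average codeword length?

Repeatedly combine the two least-probable nodes; the expected code length is the sum of the merged weights.
merge 17/500 + 2/25 → 57/500
merge 93/1000 + 57/500 → 207/1000
merge 27/200 + 149/1000 → 71/250
merge 151/1000 + 81/500 → 313/1000
merge 49/250 + 207/1000 → 403/1000
merge 71/250 + 313/1000 → 597/1000
merge 403/1000 + 597/1000 → 1
L = 57/500 + 207/1000 + 71/250 + 313/1000 + 403/1000 + 597/1000 + 1 = 1459/500 = 2.918 bits/symbol.

2.918 bits/symbol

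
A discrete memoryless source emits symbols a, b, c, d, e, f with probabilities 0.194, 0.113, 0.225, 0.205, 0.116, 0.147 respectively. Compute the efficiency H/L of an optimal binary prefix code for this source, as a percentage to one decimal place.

Entropy H = −Σ p log₂ p ≈ 2.5344 bits.
Huffman merges: 113/1000+29/250→229/1000; 147/1000+97/500→341/1000; 41/200+9/40→43/100; 229/1000+341/1000→57/100; 43/100+57/100→1. L = 257/100 ≈ 2.5700.
Efficiency = H/L = 2.5344/2.5700 = 98.6%.

98.6%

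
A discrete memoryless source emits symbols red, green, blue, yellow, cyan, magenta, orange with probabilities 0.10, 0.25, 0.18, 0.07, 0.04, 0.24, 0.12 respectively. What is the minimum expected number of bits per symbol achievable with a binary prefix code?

Repeatedly combine the two least-probable nodes; the expected code length is the sum of the merged weights.
merge 1/25 + 7/100 → 11/100
merge 1/10 + 11/100 → 21/100
merge 3/25 + 9/50 → 3/10
merge 21/100 + 6/25 → 9/20
merge 1/4 + 3/10 → 11/20
merge 9/20 + 11/20 → 1
L = 11/100 + 21/100 + 3/10 + 9/20 + 11/20 + 1 = 131/50 = 2.62 bits/symbol.

2.62 bits/symbol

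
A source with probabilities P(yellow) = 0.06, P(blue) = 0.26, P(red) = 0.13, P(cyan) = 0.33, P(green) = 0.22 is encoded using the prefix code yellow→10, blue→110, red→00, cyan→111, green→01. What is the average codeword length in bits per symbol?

L̄ = Σ pᵢ·ℓᵢ = 0.06·2 + 0.26·3 + 0.13·2 + 0.33·3 + 0.22·2 = 2.59 bits/symbol.

2.59 bits/symbol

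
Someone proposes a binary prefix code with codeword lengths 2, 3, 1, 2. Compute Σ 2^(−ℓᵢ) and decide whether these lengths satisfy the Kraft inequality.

With common denominator 2^3 = 8: Σ 2^(−ℓᵢ) = 2/8 + 1/8 + 4/8 + 2/8 = 9/8 = 1.125.
Kraft's inequality requires Σ ≤ 1; here Σ = 1.125 > 1, so no such prefix code exists.

1.125; no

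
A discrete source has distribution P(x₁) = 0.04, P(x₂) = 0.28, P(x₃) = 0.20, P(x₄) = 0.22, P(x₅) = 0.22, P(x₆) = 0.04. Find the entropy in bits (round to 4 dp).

2.3113 bits

H = −Σ pᵢ log₂ pᵢ.
−0.04·log₂(0.04) = 0.1858
−0.28·log₂(0.28) = 0.5142
−0.20·log₂(0.20) = 0.4644
−0.22·log₂(0.22) = 0.4806
−0.22·log₂(0.22) = 0.4806
−0.04·log₂(0.04) = 0.1858
Sum ≈ 2.3113 → 2.3113 bits.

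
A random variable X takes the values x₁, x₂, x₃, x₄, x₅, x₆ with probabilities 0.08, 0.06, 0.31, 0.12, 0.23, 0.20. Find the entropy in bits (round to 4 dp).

H = −Σ pᵢ log₂ pᵢ.
−0.08·log₂(0.08) = 0.2915
−0.06·log₂(0.06) = 0.2435
−0.31·log₂(0.31) = 0.5238
−0.12·log₂(0.12) = 0.3671
−0.23·log₂(0.23) = 0.4877
−0.20·log₂(0.20) = 0.4644
Sum ≈ 2.3780 → 2.3780 bits.

2.3780 bits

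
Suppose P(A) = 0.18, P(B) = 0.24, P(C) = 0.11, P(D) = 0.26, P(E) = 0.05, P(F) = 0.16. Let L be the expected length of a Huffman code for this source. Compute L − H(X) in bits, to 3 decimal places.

0.046 bits

Entropy H = −Σ p log₂ p ≈ 2.4341 bits.
Huffman merges: 1/20+11/100→4/25; 4/25+4/25→8/25; 9/50+6/25→21/50; 13/50+8/25→29/50; 21/50+29/50→1. L = 62/25 ≈ 2.4800.
L − H = 2.4800 − 2.4341 = 0.046 bits.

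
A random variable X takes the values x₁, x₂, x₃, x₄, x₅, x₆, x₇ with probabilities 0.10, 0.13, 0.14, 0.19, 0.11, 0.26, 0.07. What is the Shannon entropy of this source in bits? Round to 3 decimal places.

H = −Σ pᵢ log₂ pᵢ.
−0.10·log₂(0.10) = 0.3322
−0.13·log₂(0.13) = 0.3826
−0.14·log₂(0.14) = 0.3971
−0.19·log₂(0.19) = 0.4552
−0.11·log₂(0.11) = 0.3503
−0.26·log₂(0.26) = 0.5053
−0.07·log₂(0.07) = 0.2686
Sum ≈ 2.6913 → 2.691 bits.

2.691 bits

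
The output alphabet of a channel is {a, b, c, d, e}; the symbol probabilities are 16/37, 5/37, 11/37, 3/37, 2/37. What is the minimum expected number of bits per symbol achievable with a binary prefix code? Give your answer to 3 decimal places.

Repeatedly combine the two least-probable nodes; the expected code length is the sum of the merged weights.
merge 2/37 + 3/37 → 5/37
merge 5/37 + 5/37 → 10/37
merge 10/37 + 11/37 → 21/37
merge 16/37 + 21/37 → 1
L = 5/37 + 10/37 + 21/37 + 1 = 73/37 ≈ 1.973 bits/symbol.

1.973 bits/symbol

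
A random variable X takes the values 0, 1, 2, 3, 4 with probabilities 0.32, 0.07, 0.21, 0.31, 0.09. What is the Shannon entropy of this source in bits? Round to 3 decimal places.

H = −Σ pᵢ log₂ pᵢ.
−0.32·log₂(0.32) = 0.5260
−0.07·log₂(0.07) = 0.2686
−0.21·log₂(0.21) = 0.4728
−0.31·log₂(0.31) = 0.5238
−0.09·log₂(0.09) = 0.3127
Sum ≈ 2.1039 → 2.104 bits.

2.104 bits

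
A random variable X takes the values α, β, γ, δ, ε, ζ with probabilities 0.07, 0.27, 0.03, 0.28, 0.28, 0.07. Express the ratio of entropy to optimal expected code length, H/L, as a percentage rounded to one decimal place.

Entropy H = −Σ p log₂ p ≈ 2.2273 bits.
Huffman merges: 3/100+7/100→1/10; 7/100+1/10→17/100; 17/100+27/100→11/25; 7/25+7/25→14/25; 11/25+14/25→1. L = 227/100 ≈ 2.2700.
Efficiency = H/L = 2.2273/2.2700 = 98.1%.

98.1%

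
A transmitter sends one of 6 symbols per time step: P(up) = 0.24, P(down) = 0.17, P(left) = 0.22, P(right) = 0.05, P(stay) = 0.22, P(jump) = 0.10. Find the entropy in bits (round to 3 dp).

2.438 bits

H = −Σ pᵢ log₂ pᵢ.
−0.24·log₂(0.24) = 0.4941
−0.17·log₂(0.17) = 0.4346
−0.22·log₂(0.22) = 0.4806
−0.05·log₂(0.05) = 0.2161
−0.22·log₂(0.22) = 0.4806
−0.10·log₂(0.10) = 0.3322
Sum ≈ 2.4382 → 2.438 bits.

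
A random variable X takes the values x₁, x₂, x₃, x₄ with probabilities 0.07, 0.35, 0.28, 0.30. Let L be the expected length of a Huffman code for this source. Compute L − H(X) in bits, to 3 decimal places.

Entropy H = −Σ p log₂ p ≈ 1.8340 bits.
Huffman merges: 7/100+7/25→7/20; 3/10+7/20→13/20; 7/20+13/20→1. L = 2 ≈ 2.0000.
L − H = 2.0000 − 1.8340 = 0.166 bits.

0.166 bits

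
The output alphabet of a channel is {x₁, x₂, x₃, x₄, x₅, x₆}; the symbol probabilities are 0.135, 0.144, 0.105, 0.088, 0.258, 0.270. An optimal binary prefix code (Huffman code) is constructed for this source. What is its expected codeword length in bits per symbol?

Repeatedly combine the two least-probable nodes; the expected code length is the sum of the merged weights.
merge 11/125 + 21/200 → 193/1000
merge 27/200 + 18/125 → 279/1000
merge 193/1000 + 129/500 → 451/1000
merge 27/100 + 279/1000 → 549/1000
merge 451/1000 + 549/1000 → 1
L = 193/1000 + 279/1000 + 451/1000 + 549/1000 + 1 = 309/125 = 2.472 bits/symbol.

2.472 bits/symbol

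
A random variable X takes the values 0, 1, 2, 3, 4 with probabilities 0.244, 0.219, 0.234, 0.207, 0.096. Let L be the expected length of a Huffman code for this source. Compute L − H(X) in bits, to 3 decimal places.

Entropy H = −Σ p log₂ p ≈ 2.2616 bits.
Huffman merges: 12/125+207/1000→303/1000; 219/1000+117/500→453/1000; 61/250+303/1000→547/1000; 453/1000+547/1000→1. L = 2303/1000 ≈ 2.3030.
L − H = 2.3030 − 2.2616 = 0.041 bits.

0.041 bits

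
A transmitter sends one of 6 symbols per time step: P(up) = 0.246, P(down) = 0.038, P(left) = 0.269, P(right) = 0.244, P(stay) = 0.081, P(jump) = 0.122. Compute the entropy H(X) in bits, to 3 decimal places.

2.347 bits

H = −Σ pᵢ log₂ pᵢ.
−0.246·log₂(0.246) = 0.4977
−0.038·log₂(0.038) = 0.1793
−0.269·log₂(0.269) = 0.5096
−0.244·log₂(0.244) = 0.4966
−0.081·log₂(0.081) = 0.2937
−0.122·log₂(0.122) = 0.3703
Sum ≈ 2.3471 → 2.347 bits.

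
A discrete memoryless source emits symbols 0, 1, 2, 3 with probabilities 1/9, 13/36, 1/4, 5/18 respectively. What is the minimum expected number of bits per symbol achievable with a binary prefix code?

Repeatedly combine the two least-probable nodes; the expected code length is the sum of the merged weights.
merge 1/9 + 1/4 → 13/36
merge 5/18 + 13/36 → 23/36
merge 13/36 + 23/36 → 1
L = 13/36 + 23/36 + 1 = 2 bits/symbol.

2 bits/symbol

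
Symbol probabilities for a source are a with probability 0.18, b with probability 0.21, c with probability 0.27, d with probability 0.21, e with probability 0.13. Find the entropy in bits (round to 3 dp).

H = −Σ pᵢ log₂ pᵢ.
−0.18·log₂(0.18) = 0.4453
−0.21·log₂(0.21) = 0.4728
−0.27·log₂(0.27) = 0.5100
−0.21·log₂(0.21) = 0.4728
−0.13·log₂(0.13) = 0.3826
Sum ≈ 2.2836 → 2.284 bits.

2.284 bits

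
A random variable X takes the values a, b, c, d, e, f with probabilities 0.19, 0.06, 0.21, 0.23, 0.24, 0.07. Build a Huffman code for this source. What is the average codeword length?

Repeatedly combine the two least-probable nodes; the expected code length is the sum of the merged weights.
merge 3/50 + 7/100 → 13/100
merge 13/100 + 19/100 → 8/25
merge 21/100 + 23/100 → 11/25
merge 6/25 + 8/25 → 14/25
merge 11/25 + 14/25 → 1
L = 13/100 + 8/25 + 11/25 + 14/25 + 1 = 49/20 = 2.45 bits/symbol.

2.45 bits/symbol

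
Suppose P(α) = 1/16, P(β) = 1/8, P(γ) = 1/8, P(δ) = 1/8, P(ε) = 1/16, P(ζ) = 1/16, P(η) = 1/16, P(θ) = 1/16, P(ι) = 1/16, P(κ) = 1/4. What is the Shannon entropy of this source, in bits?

3.125 bits

Each probability is a power of 1/2, so log₂(1/p) is an integer.
H = Σ p·log₂(1/p) = 1/16·4 + 1/8·3 + 1/8·3 + 1/8·3 + 1/16·4 + 1/16·4 + 1/16·4 + 1/16·4 + 1/16·4 + 1/4·2 = 3.125 bits.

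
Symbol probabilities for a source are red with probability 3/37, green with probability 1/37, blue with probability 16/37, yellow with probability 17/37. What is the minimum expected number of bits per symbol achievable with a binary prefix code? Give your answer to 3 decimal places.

1.649 bits/symbol

Repeatedly combine the two least-probable nodes; the expected code length is the sum of the merged weights.
merge 1/37 + 3/37 → 4/37
merge 4/37 + 16/37 → 20/37
merge 17/37 + 20/37 → 1
L = 4/37 + 20/37 + 1 = 61/37 ≈ 1.649 bits/symbol.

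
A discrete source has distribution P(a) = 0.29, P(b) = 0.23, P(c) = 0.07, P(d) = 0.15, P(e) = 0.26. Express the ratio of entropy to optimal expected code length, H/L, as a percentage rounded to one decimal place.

Entropy H = −Σ p log₂ p ≈ 2.1900 bits.
Huffman merges: 7/100+3/20→11/50; 11/50+23/100→9/20; 13/50+29/100→11/20; 9/20+11/20→1. L = 111/50 ≈ 2.2200.
Efficiency = H/L = 2.1900/2.2200 = 98.6%.

98.6%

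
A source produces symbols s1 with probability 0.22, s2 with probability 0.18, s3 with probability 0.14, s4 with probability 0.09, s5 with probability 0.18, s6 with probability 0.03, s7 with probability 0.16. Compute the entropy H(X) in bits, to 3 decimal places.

2.656 bits

H = −Σ pᵢ log₂ pᵢ.
−0.22·log₂(0.22) = 0.4806
−0.18·log₂(0.18) = 0.4453
−0.14·log₂(0.14) = 0.3971
−0.09·log₂(0.09) = 0.3127
−0.18·log₂(0.18) = 0.4453
−0.03·log₂(0.03) = 0.1518
−0.16·log₂(0.16) = 0.4230
Sum ≈ 2.6557 → 2.656 bits.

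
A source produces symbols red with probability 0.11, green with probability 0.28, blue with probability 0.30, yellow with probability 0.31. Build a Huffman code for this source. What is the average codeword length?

2 bits/symbol

Repeatedly combine the two least-probable nodes; the expected code length is the sum of the merged weights.
merge 11/100 + 7/25 → 39/100
merge 3/10 + 31/100 → 61/100
merge 39/100 + 61/100 → 1
L = 39/100 + 61/100 + 1 = 2 bits/symbol.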